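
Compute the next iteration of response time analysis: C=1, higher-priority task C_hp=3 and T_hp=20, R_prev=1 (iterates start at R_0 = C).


R_next = C + ceil(R_prev / T_hp) * C_hp
ceil(1 / 20) = ceil(0.05) = 1
Interference = 1 * 3 = 3
R_next = 1 + 3 = 4

4


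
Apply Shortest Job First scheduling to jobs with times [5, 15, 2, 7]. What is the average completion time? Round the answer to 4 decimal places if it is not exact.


SJF order (ascending): [2, 5, 7, 15]
Completion times:
  Job 1: burst=2, C=2
  Job 2: burst=5, C=7
  Job 3: burst=7, C=14
  Job 4: burst=15, C=29
Average completion = 52/4 = 13.0

13.0


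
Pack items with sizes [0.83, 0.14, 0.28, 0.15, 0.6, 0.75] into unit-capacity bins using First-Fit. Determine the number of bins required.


Place items sequentially using First-Fit:
  Item 0.83 -> new Bin 1
  Item 0.14 -> Bin 1 (now 0.97)
  Item 0.28 -> new Bin 2
  Item 0.15 -> Bin 2 (now 0.43)
  Item 0.6 -> new Bin 3
  Item 0.75 -> new Bin 4
Total bins used = 4

4


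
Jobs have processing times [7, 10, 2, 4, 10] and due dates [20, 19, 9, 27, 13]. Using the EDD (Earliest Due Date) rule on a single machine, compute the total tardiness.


Sort by due date (EDD order): [(2, 9), (10, 13), (10, 19), (7, 20), (4, 27)]
Compute completion times and tardiness:
  Job 1: p=2, d=9, C=2, tardiness=max(0,2-9)=0
  Job 2: p=10, d=13, C=12, tardiness=max(0,12-13)=0
  Job 3: p=10, d=19, C=22, tardiness=max(0,22-19)=3
  Job 4: p=7, d=20, C=29, tardiness=max(0,29-20)=9
  Job 5: p=4, d=27, C=33, tardiness=max(0,33-27)=6
Total tardiness = 18

18


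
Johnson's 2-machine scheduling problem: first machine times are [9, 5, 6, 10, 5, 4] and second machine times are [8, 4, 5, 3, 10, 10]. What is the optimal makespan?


Apply Johnson's rule:
  Group 1 (a <= b): [(6, 4, 10), (5, 5, 10)]
  Group 2 (a > b): [(1, 9, 8), (3, 6, 5), (2, 5, 4), (4, 10, 3)]
Optimal job order: [6, 5, 1, 3, 2, 4]
Schedule:
  Job 6: M1 done at 4, M2 done at 14
  Job 5: M1 done at 9, M2 done at 24
  Job 1: M1 done at 18, M2 done at 32
  Job 3: M1 done at 24, M2 done at 37
  Job 2: M1 done at 29, M2 done at 41
  Job 4: M1 done at 39, M2 done at 44
Makespan = 44

44


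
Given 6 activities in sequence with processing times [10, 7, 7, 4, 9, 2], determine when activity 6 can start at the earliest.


Activity 6 starts after activities 1 through 5 complete.
Predecessor durations: [10, 7, 7, 4, 9]
ES = 10 + 7 + 7 + 4 + 9 = 37

37


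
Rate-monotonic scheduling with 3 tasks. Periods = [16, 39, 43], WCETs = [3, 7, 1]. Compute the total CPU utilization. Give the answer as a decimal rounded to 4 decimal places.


Compute individual utilizations (exact fractions):
  Task 1: C/T = 3/16 (approx. 0.1875)
  Task 2: C/T = 7/39 (approx. 0.1795)
  Task 3: C/T = 1/43 (approx. 0.0233)
Total utilization U = 3/16 + 7/39 + 1/43 = 10471/26832
Rounded to 4 decimal places: U = 0.3902
RM (Liu & Layland) bound for 3 tasks = 0.779763; compare with U = 10471/26832 (approx. 0.390243)
U <= bound, so schedulable by RM sufficient condition.

0.3902


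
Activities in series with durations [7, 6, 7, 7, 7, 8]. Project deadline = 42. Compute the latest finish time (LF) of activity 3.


LF(activity 3) = deadline - sum of successor durations
Successors: activities 4 through 6 with durations [7, 7, 8]
Sum of successor durations = 22
LF = 42 - 22 = 20

20


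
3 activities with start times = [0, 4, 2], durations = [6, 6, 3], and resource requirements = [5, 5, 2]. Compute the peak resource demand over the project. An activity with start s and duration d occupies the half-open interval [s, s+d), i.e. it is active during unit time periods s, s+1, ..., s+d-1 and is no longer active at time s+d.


Each activity i is active on [start_i, start_i + duration_i).
Compute total resource usage per time slot:
  t=0: active resources = [5], total = 5
  t=1: active resources = [5], total = 5
  t=2: active resources = [5, 2], total = 7
  t=3: active resources = [5, 2], total = 7
  t=4: active resources = [5, 5, 2], total = 12
  t=5: active resources = [5, 5], total = 10
  t=6: active resources = [5], total = 5
  t=7: active resources = [5], total = 5
  t=8: active resources = [5], total = 5
  t=9: active resources = [5], total = 5
Peak resource demand = 12

12


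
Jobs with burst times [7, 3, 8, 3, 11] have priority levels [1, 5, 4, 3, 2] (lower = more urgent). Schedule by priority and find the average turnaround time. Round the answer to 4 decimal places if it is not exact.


Sort by priority (ascending = highest first):
Order: [(1, 7), (2, 11), (3, 3), (4, 8), (5, 3)]
Completion times:
  Priority 1, burst=7, C=7
  Priority 2, burst=11, C=18
  Priority 3, burst=3, C=21
  Priority 4, burst=8, C=29
  Priority 5, burst=3, C=32
Average turnaround = 107/5 = 21.4

21.4


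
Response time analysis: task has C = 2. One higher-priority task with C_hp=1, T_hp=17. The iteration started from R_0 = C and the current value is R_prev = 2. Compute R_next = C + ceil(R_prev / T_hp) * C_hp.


R_next = C + ceil(R_prev / T_hp) * C_hp
ceil(2 / 17) = ceil(0.1176) = 1
Interference = 1 * 1 = 1
R_next = 2 + 1 = 3

3


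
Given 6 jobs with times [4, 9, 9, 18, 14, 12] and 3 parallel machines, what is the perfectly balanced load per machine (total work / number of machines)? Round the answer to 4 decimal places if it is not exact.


Total processing time = 4 + 9 + 9 + 18 + 14 + 12 = 66
Number of machines = 3
Ideal balanced load = 66 / 3 = 22.0

22.0


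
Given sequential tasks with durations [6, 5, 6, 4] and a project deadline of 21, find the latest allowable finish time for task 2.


LF(activity 2) = deadline - sum of successor durations
Successors: activities 3 through 4 with durations [6, 4]
Sum of successor durations = 10
LF = 21 - 10 = 11

11


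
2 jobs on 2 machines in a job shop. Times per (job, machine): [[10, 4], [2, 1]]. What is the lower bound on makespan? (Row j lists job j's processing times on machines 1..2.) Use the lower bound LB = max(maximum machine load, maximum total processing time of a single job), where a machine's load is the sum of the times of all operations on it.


Machine loads:
  Machine 1: 10 + 2 = 12
  Machine 2: 4 + 1 = 5
Max machine load = 12
Job totals:
  Job 1: 14
  Job 2: 3
Max job total = 14
Lower bound = max(12, 14) = 14

14


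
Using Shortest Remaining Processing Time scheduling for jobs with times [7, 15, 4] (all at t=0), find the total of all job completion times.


Since all jobs arrive at t=0, SRPT equals SPT ordering.
SPT order: [4, 7, 15]
Completion times:
  Job 1: p=4, C=4
  Job 2: p=7, C=11
  Job 3: p=15, C=26
Total completion time = 4 + 11 + 26 = 41

41


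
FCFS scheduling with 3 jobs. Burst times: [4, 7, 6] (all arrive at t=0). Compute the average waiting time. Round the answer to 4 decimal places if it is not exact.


FCFS order (as given): [4, 7, 6]
Waiting times:
  Job 1: wait = 0
  Job 2: wait = 4
  Job 3: wait = 11
Sum of waiting times = 15
Average waiting time = 15/3 = 5.0

5.0


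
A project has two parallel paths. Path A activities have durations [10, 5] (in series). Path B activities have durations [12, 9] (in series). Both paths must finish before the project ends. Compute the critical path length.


Path A total = 10 + 5 = 15
Path B total = 12 + 9 = 21
Critical path = longest path = max(15, 21) = 21

21


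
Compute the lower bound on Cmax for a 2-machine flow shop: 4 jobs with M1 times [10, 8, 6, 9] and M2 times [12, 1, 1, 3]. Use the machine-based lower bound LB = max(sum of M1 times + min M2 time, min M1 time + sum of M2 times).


LB1 = sum(M1 times) + min(M2 times) = 33 + 1 = 34
LB2 = min(M1 times) + sum(M2 times) = 6 + 17 = 23
Lower bound = max(LB1, LB2) = max(34, 23) = 34

34


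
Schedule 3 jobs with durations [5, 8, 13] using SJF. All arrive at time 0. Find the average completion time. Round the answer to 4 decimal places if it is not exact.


SJF order (ascending): [5, 8, 13]
Completion times:
  Job 1: burst=5, C=5
  Job 2: burst=8, C=13
  Job 3: burst=13, C=26
Average completion = 44/3 = 14.6667

14.6667


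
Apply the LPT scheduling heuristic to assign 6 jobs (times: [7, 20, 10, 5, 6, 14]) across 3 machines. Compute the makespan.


Sort jobs in decreasing order (LPT): [20, 14, 10, 7, 6, 5]
Assign each job to the least loaded machine:
  Machine 1: jobs [20], load = 20
  Machine 2: jobs [14, 6], load = 20
  Machine 3: jobs [10, 7, 5], load = 22
Makespan = max load = 22

22


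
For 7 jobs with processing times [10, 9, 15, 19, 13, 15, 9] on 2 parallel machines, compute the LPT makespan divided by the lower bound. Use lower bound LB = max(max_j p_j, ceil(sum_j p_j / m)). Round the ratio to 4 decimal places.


LPT order: [19, 15, 15, 13, 10, 9, 9]
Machine loads after assignment: [41, 49]
LPT makespan = 49
Lower bound = max(max_job, ceil(total/2)) = max(19, 45) = 45
Ratio = 49 / 45 = 1.0889

1.0889


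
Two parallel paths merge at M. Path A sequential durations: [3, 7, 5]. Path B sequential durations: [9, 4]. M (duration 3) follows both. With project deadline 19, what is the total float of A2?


Forward pass: ES(A2) = sum of predecessors on chain A = 3
EF = ES + duration = 3 + 7 = 10
Backward pass: LF(M) = deadline = 19; LS(M) = 19 - 3 = 16
LF(A2) = LS(M) - sum(successors on chain A) = 16 - 5 = 11
LS = LF - duration = 11 - 7 = 4
Total float = LS - ES = 4 - 3 = 1

1


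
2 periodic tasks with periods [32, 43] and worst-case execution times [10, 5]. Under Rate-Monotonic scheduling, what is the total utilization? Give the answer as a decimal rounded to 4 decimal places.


Compute individual utilizations (exact fractions):
  Task 1: C/T = 10/32 = 5/16 (approx. 0.3125)
  Task 2: C/T = 5/43 (approx. 0.1163)
Total utilization U = 5/16 + 5/43 = 295/688
Rounded to 4 decimal places: U = 0.4288
RM (Liu & Layland) bound for 2 tasks = 0.828427; compare with U = 295/688 (approx. 0.428779)
U <= bound, so schedulable by RM sufficient condition.

0.4288


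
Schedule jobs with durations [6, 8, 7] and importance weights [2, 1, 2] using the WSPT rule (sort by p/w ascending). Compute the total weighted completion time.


Compute p/w ratios and sort ascending (WSPT): [(6, 2), (7, 2), (8, 1)]
Compute weighted completion times:
  Job (p=6,w=2): C=6, w*C=2*6=12
  Job (p=7,w=2): C=13, w*C=2*13=26
  Job (p=8,w=1): C=21, w*C=1*21=21
Total weighted completion time = 59

59


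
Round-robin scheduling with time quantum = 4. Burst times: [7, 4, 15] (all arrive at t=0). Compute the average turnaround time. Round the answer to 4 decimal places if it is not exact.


Time quantum = 4
Execution trace:
  J1 runs 4 units, time = 4
  J2 runs 4 units, time = 8
  J3 runs 4 units, time = 12
  J1 runs 3 units, time = 15
  J3 runs 4 units, time = 19
  J3 runs 4 units, time = 23
  J3 runs 3 units, time = 26
Finish times: [15, 8, 26]
Average turnaround = 49/3 = 16.3333

16.3333


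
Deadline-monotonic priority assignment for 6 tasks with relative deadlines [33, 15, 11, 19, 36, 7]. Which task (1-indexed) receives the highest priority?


Sort tasks by relative deadline (ascending):
  Task 6: deadline = 7
  Task 3: deadline = 11
  Task 2: deadline = 15
  Task 4: deadline = 19
  Task 1: deadline = 33
  Task 5: deadline = 36
Priority order (highest first): [6, 3, 2, 4, 1, 5]
Highest priority task = 6

6


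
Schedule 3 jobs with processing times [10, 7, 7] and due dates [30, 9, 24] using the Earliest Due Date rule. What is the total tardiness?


Sort by due date (EDD order): [(7, 9), (7, 24), (10, 30)]
Compute completion times and tardiness:
  Job 1: p=7, d=9, C=7, tardiness=max(0,7-9)=0
  Job 2: p=7, d=24, C=14, tardiness=max(0,14-24)=0
  Job 3: p=10, d=30, C=24, tardiness=max(0,24-30)=0
Total tardiness = 0

0


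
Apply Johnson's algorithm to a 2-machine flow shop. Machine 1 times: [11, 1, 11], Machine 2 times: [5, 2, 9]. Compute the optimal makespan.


Apply Johnson's rule:
  Group 1 (a <= b): [(2, 1, 2)]
  Group 2 (a > b): [(3, 11, 9), (1, 11, 5)]
Optimal job order: [2, 3, 1]
Schedule:
  Job 2: M1 done at 1, M2 done at 3
  Job 3: M1 done at 12, M2 done at 21
  Job 1: M1 done at 23, M2 done at 28
Makespan = 28

28


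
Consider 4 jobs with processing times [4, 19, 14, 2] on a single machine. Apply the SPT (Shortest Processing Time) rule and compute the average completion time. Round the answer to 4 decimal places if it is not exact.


Sort jobs by processing time (SPT order): [2, 4, 14, 19]
Compute completion times sequentially:
  Job 1: processing = 2, completes at 2
  Job 2: processing = 4, completes at 6
  Job 3: processing = 14, completes at 20
  Job 4: processing = 19, completes at 39
Sum of completion times = 67
Average completion time = 67/4 = 16.75

16.75


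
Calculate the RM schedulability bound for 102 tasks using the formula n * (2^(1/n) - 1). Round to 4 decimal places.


Compute 2^(1/102) = 1.0068187028
Subtract 1: 1.0068187028 - 1 = 0.0068187028
Multiply by n: 102 * 0.0068187028 = 0.6955076856
Round to 4 dp: 0.6955

0.6955


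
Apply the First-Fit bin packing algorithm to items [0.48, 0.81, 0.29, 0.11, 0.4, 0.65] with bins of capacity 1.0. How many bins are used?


Place items sequentially using First-Fit:
  Item 0.48 -> new Bin 1
  Item 0.81 -> new Bin 2
  Item 0.29 -> Bin 1 (now 0.77)
  Item 0.11 -> Bin 1 (now 0.88)
  Item 0.4 -> new Bin 3
  Item 0.65 -> new Bin 4
Total bins used = 4

4


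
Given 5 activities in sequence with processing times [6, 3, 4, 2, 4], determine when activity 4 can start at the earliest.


Activity 4 starts after activities 1 through 3 complete.
Predecessor durations: [6, 3, 4]
ES = 6 + 3 + 4 = 13

13


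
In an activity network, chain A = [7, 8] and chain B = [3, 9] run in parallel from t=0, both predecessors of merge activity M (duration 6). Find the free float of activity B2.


ES(B2) = sum of predecessors on chain B = 3
EF(B2) = ES + duration = 3 + 9 = 12
Successor of B2 is M. ES(M) = max(sum(A), sum(B)) = max(15, 12) = 15
Free float = ES(successor) - EF(current) = 15 - 12 = 3

3


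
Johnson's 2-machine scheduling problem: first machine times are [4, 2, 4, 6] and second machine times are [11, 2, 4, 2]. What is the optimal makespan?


Apply Johnson's rule:
  Group 1 (a <= b): [(2, 2, 2), (1, 4, 11), (3, 4, 4)]
  Group 2 (a > b): [(4, 6, 2)]
Optimal job order: [2, 1, 3, 4]
Schedule:
  Job 2: M1 done at 2, M2 done at 4
  Job 1: M1 done at 6, M2 done at 17
  Job 3: M1 done at 10, M2 done at 21
  Job 4: M1 done at 16, M2 done at 23
Makespan = 23

23


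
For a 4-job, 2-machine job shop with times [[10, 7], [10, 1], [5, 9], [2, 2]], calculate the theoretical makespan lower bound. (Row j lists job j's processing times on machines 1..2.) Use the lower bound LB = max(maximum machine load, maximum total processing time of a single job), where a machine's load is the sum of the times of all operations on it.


Machine loads:
  Machine 1: 10 + 10 + 5 + 2 = 27
  Machine 2: 7 + 1 + 9 + 2 = 19
Max machine load = 27
Job totals:
  Job 1: 17
  Job 2: 11
  Job 3: 14
  Job 4: 4
Max job total = 17
Lower bound = max(27, 17) = 27

27


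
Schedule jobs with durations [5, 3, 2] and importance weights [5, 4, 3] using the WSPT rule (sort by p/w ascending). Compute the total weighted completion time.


Compute p/w ratios and sort ascending (WSPT): [(2, 3), (3, 4), (5, 5)]
Compute weighted completion times:
  Job (p=2,w=3): C=2, w*C=3*2=6
  Job (p=3,w=4): C=5, w*C=4*5=20
  Job (p=5,w=5): C=10, w*C=5*10=50
Total weighted completion time = 76

76


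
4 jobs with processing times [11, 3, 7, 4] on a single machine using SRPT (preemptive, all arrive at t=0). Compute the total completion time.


Since all jobs arrive at t=0, SRPT equals SPT ordering.
SPT order: [3, 4, 7, 11]
Completion times:
  Job 1: p=3, C=3
  Job 2: p=4, C=7
  Job 3: p=7, C=14
  Job 4: p=11, C=25
Total completion time = 3 + 7 + 14 + 25 = 49

49


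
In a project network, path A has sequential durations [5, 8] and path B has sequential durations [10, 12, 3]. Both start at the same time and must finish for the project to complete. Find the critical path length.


Path A total = 5 + 8 = 13
Path B total = 10 + 12 + 3 = 25
Critical path = longest path = max(13, 25) = 25

25


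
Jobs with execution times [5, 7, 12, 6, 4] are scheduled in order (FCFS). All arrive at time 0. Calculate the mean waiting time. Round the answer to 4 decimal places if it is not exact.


FCFS order (as given): [5, 7, 12, 6, 4]
Waiting times:
  Job 1: wait = 0
  Job 2: wait = 5
  Job 3: wait = 12
  Job 4: wait = 24
  Job 5: wait = 30
Sum of waiting times = 71
Average waiting time = 71/5 = 14.2

14.2


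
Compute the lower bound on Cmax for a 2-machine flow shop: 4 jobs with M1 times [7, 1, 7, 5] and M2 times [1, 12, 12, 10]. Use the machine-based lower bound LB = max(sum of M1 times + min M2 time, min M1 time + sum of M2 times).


LB1 = sum(M1 times) + min(M2 times) = 20 + 1 = 21
LB2 = min(M1 times) + sum(M2 times) = 1 + 35 = 36
Lower bound = max(LB1, LB2) = max(21, 36) = 36

36


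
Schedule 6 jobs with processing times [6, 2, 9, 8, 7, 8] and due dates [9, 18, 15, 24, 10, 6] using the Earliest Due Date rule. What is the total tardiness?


Sort by due date (EDD order): [(8, 6), (6, 9), (7, 10), (9, 15), (2, 18), (8, 24)]
Compute completion times and tardiness:
  Job 1: p=8, d=6, C=8, tardiness=max(0,8-6)=2
  Job 2: p=6, d=9, C=14, tardiness=max(0,14-9)=5
  Job 3: p=7, d=10, C=21, tardiness=max(0,21-10)=11
  Job 4: p=9, d=15, C=30, tardiness=max(0,30-15)=15
  Job 5: p=2, d=18, C=32, tardiness=max(0,32-18)=14
  Job 6: p=8, d=24, C=40, tardiness=max(0,40-24)=16
Total tardiness = 63

63


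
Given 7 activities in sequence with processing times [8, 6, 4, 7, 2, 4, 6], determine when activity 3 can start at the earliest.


Activity 3 starts after activities 1 through 2 complete.
Predecessor durations: [8, 6]
ES = 8 + 6 = 14

14


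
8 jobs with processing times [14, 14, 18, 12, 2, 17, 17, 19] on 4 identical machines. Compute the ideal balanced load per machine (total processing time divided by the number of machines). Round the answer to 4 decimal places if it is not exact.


Total processing time = 14 + 14 + 18 + 12 + 2 + 17 + 17 + 19 = 113
Number of machines = 4
Ideal balanced load = 113 / 4 = 28.25

28.25


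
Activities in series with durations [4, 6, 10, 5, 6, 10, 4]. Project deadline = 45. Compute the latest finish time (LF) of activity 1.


LF(activity 1) = deadline - sum of successor durations
Successors: activities 2 through 7 with durations [6, 10, 5, 6, 10, 4]
Sum of successor durations = 41
LF = 45 - 41 = 4

4


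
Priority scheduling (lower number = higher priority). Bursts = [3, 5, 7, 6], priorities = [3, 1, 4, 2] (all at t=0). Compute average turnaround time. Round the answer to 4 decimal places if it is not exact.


Sort by priority (ascending = highest first):
Order: [(1, 5), (2, 6), (3, 3), (4, 7)]
Completion times:
  Priority 1, burst=5, C=5
  Priority 2, burst=6, C=11
  Priority 3, burst=3, C=14
  Priority 4, burst=7, C=21
Average turnaround = 51/4 = 12.75

12.75


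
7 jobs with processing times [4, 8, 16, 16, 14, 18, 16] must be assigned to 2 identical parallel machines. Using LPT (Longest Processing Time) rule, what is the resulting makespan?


Sort jobs in decreasing order (LPT): [18, 16, 16, 16, 14, 8, 4]
Assign each job to the least loaded machine:
  Machine 1: jobs [18, 16, 8, 4], load = 46
  Machine 2: jobs [16, 16, 14], load = 46
Makespan = max load = 46

46


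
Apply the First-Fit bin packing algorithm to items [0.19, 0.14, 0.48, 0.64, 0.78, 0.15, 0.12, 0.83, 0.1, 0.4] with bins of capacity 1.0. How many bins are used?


Place items sequentially using First-Fit:
  Item 0.19 -> new Bin 1
  Item 0.14 -> Bin 1 (now 0.33)
  Item 0.48 -> Bin 1 (now 0.81)
  Item 0.64 -> new Bin 2
  Item 0.78 -> new Bin 3
  Item 0.15 -> Bin 1 (now 0.96)
  Item 0.12 -> Bin 2 (now 0.76)
  Item 0.83 -> new Bin 4
  Item 0.1 -> Bin 2 (now 0.86)
  Item 0.4 -> new Bin 5
Total bins used = 5

5


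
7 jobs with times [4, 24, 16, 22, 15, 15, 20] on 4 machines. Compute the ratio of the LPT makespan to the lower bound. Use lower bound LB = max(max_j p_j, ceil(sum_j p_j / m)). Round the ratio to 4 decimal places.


LPT order: [24, 22, 20, 16, 15, 15, 4]
Machine loads after assignment: [24, 26, 35, 31]
LPT makespan = 35
Lower bound = max(max_job, ceil(total/4)) = max(24, 29) = 29
Ratio = 35 / 29 = 1.2069

1.2069


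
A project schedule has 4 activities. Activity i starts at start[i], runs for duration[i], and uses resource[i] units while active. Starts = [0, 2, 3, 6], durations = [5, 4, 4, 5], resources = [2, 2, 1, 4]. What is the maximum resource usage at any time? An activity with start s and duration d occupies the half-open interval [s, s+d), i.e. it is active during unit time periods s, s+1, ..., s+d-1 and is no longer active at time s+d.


Each activity i is active on [start_i, start_i + duration_i).
Compute total resource usage per time slot:
  t=0: active resources = [2], total = 2
  t=1: active resources = [2], total = 2
  t=2: active resources = [2, 2], total = 4
  t=3: active resources = [2, 2, 1], total = 5
  t=4: active resources = [2, 2, 1], total = 5
  t=5: active resources = [2, 1], total = 3
  t=6: active resources = [1, 4], total = 5
  t=7: active resources = [4], total = 4
  t=8: active resources = [4], total = 4
  t=9: active resources = [4], total = 4
  t=10: active resources = [4], total = 4
Peak resource demand = 5

5


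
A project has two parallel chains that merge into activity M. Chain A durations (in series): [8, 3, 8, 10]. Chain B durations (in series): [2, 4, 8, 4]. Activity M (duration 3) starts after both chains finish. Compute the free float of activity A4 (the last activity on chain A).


ES(A4) = sum of predecessors on chain A = 19
EF(A4) = ES + duration = 19 + 10 = 29
Successor of A4 is M. ES(M) = max(sum(A), sum(B)) = max(29, 18) = 29
Free float = ES(successor) - EF(current) = 29 - 29 = 0

0


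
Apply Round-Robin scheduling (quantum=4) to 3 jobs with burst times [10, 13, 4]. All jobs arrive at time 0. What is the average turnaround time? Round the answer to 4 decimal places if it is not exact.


Time quantum = 4
Execution trace:
  J1 runs 4 units, time = 4
  J2 runs 4 units, time = 8
  J3 runs 4 units, time = 12
  J1 runs 4 units, time = 16
  J2 runs 4 units, time = 20
  J1 runs 2 units, time = 22
  J2 runs 4 units, time = 26
  J2 runs 1 units, time = 27
Finish times: [22, 27, 12]
Average turnaround = 61/3 = 20.3333

20.3333


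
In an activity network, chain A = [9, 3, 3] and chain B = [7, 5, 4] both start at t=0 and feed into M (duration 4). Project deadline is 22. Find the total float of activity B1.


Forward pass: ES(B1) = sum of predecessors on chain B = 0
EF = ES + duration = 0 + 7 = 7
Backward pass: LF(M) = deadline = 22; LS(M) = 22 - 4 = 18
LF(B1) = LS(M) - sum(successors on chain B) = 18 - 9 = 9
LS = LF - duration = 9 - 7 = 2
Total float = LS - ES = 2 - 0 = 2

2


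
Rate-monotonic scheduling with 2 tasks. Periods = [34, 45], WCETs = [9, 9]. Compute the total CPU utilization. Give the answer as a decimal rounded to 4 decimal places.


Compute individual utilizations (exact fractions):
  Task 1: C/T = 9/34 (approx. 0.2647)
  Task 2: C/T = 9/45 = 1/5 (approx. 0.2)
Total utilization U = 9/34 + 1/5 = 79/170
Rounded to 4 decimal places: U = 0.4647
RM (Liu & Layland) bound for 2 tasks = 0.828427; compare with U = 79/170 (approx. 0.464706)
U <= bound, so schedulable by RM sufficient condition.

0.4647


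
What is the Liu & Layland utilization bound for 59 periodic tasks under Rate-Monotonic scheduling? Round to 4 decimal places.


Compute 2^(1/59) = 1.0118175391
Subtract 1: 1.0118175391 - 1 = 0.0118175391
Multiply by n: 59 * 0.0118175391 = 0.6972348069
Round to 4 dp: 0.6972

0.6972


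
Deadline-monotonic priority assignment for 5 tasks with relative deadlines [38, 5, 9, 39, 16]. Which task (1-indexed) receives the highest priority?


Sort tasks by relative deadline (ascending):
  Task 2: deadline = 5
  Task 3: deadline = 9
  Task 5: deadline = 16
  Task 1: deadline = 38
  Task 4: deadline = 39
Priority order (highest first): [2, 3, 5, 1, 4]
Highest priority task = 2

2


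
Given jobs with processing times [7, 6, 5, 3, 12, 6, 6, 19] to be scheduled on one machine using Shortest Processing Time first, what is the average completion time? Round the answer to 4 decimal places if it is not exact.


Sort jobs by processing time (SPT order): [3, 5, 6, 6, 6, 7, 12, 19]
Compute completion times sequentially:
  Job 1: processing = 3, completes at 3
  Job 2: processing = 5, completes at 8
  Job 3: processing = 6, completes at 14
  Job 4: processing = 6, completes at 20
  Job 5: processing = 6, completes at 26
  Job 6: processing = 7, completes at 33
  Job 7: processing = 12, completes at 45
  Job 8: processing = 19, completes at 64
Sum of completion times = 213
Average completion time = 213/8 = 26.625

26.625


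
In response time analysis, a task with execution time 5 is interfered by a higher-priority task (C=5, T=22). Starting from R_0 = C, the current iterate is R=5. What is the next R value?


R_next = C + ceil(R_prev / T_hp) * C_hp
ceil(5 / 22) = ceil(0.2273) = 1
Interference = 1 * 5 = 5
R_next = 5 + 5 = 10

10


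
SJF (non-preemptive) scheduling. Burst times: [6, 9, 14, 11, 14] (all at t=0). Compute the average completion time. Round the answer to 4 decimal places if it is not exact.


SJF order (ascending): [6, 9, 11, 14, 14]
Completion times:
  Job 1: burst=6, C=6
  Job 2: burst=9, C=15
  Job 3: burst=11, C=26
  Job 4: burst=14, C=40
  Job 5: burst=14, C=54
Average completion = 141/5 = 28.2

28.2


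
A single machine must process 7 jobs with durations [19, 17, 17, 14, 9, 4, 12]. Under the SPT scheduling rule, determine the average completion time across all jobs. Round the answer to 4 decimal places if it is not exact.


Sort jobs by processing time (SPT order): [4, 9, 12, 14, 17, 17, 19]
Compute completion times sequentially:
  Job 1: processing = 4, completes at 4
  Job 2: processing = 9, completes at 13
  Job 3: processing = 12, completes at 25
  Job 4: processing = 14, completes at 39
  Job 5: processing = 17, completes at 56
  Job 6: processing = 17, completes at 73
  Job 7: processing = 19, completes at 92
Sum of completion times = 302
Average completion time = 302/7 = 43.1429

43.1429


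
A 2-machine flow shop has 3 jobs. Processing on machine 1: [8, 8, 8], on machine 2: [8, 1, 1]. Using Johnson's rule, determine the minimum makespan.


Apply Johnson's rule:
  Group 1 (a <= b): [(1, 8, 8)]
  Group 2 (a > b): [(2, 8, 1), (3, 8, 1)]
Optimal job order: [1, 2, 3]
Schedule:
  Job 1: M1 done at 8, M2 done at 16
  Job 2: M1 done at 16, M2 done at 17
  Job 3: M1 done at 24, M2 done at 25
Makespan = 25

25


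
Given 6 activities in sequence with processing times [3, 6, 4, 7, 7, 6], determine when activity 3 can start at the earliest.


Activity 3 starts after activities 1 through 2 complete.
Predecessor durations: [3, 6]
ES = 3 + 6 = 9

9


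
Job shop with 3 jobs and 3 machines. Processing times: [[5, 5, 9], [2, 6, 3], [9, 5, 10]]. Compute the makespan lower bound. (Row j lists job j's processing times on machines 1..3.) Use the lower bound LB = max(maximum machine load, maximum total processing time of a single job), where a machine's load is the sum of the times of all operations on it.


Machine loads:
  Machine 1: 5 + 2 + 9 = 16
  Machine 2: 5 + 6 + 5 = 16
  Machine 3: 9 + 3 + 10 = 22
Max machine load = 22
Job totals:
  Job 1: 19
  Job 2: 11
  Job 3: 24
Max job total = 24
Lower bound = max(22, 24) = 24

24


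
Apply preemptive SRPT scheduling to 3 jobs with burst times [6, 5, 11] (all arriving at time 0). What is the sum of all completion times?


Since all jobs arrive at t=0, SRPT equals SPT ordering.
SPT order: [5, 6, 11]
Completion times:
  Job 1: p=5, C=5
  Job 2: p=6, C=11
  Job 3: p=11, C=22
Total completion time = 5 + 11 + 22 = 38

38


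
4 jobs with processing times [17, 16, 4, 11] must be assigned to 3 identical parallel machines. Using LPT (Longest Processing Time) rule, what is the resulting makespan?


Sort jobs in decreasing order (LPT): [17, 16, 11, 4]
Assign each job to the least loaded machine:
  Machine 1: jobs [17], load = 17
  Machine 2: jobs [16], load = 16
  Machine 3: jobs [11, 4], load = 15
Makespan = max load = 17

17


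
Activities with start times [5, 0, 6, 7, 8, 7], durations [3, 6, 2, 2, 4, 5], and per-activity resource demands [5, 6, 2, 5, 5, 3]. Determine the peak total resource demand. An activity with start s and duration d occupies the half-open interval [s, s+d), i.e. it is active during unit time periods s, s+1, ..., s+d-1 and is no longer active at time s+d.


Each activity i is active on [start_i, start_i + duration_i).
Compute total resource usage per time slot:
  t=0: active resources = [6], total = 6
  t=1: active resources = [6], total = 6
  t=2: active resources = [6], total = 6
  t=3: active resources = [6], total = 6
  t=4: active resources = [6], total = 6
  t=5: active resources = [5, 6], total = 11
  t=6: active resources = [5, 2], total = 7
  t=7: active resources = [5, 2, 5, 3], total = 15
  t=8: active resources = [5, 5, 3], total = 13
  t=9: active resources = [5, 3], total = 8
  t=10: active resources = [5, 3], total = 8
  t=11: active resources = [5, 3], total = 8
Peak resource demand = 15

15


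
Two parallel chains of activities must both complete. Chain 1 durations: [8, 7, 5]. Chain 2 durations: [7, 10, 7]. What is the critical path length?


Path A total = 8 + 7 + 5 = 20
Path B total = 7 + 10 + 7 = 24
Critical path = longest path = max(20, 24) = 24

24


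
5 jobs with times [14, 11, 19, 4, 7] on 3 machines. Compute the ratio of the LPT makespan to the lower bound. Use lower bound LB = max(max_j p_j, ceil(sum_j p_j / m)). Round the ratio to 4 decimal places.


LPT order: [19, 14, 11, 7, 4]
Machine loads after assignment: [19, 18, 18]
LPT makespan = 19
Lower bound = max(max_job, ceil(total/3)) = max(19, 19) = 19
Ratio = 19 / 19 = 1.0

1.0


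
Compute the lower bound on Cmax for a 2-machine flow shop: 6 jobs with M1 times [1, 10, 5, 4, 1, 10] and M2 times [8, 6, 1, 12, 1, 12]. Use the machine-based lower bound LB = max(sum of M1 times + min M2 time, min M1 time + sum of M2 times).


LB1 = sum(M1 times) + min(M2 times) = 31 + 1 = 32
LB2 = min(M1 times) + sum(M2 times) = 1 + 40 = 41
Lower bound = max(LB1, LB2) = max(32, 41) = 41

41


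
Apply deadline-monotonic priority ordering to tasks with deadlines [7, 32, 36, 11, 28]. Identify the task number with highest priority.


Sort tasks by relative deadline (ascending):
  Task 1: deadline = 7
  Task 4: deadline = 11
  Task 5: deadline = 28
  Task 2: deadline = 32
  Task 3: deadline = 36
Priority order (highest first): [1, 4, 5, 2, 3]
Highest priority task = 1

1


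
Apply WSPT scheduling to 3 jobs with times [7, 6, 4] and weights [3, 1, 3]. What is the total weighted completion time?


Compute p/w ratios and sort ascending (WSPT): [(4, 3), (7, 3), (6, 1)]
Compute weighted completion times:
  Job (p=4,w=3): C=4, w*C=3*4=12
  Job (p=7,w=3): C=11, w*C=3*11=33
  Job (p=6,w=1): C=17, w*C=1*17=17
Total weighted completion time = 62

62


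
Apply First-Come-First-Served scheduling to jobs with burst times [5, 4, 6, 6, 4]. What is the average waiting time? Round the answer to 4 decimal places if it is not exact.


FCFS order (as given): [5, 4, 6, 6, 4]
Waiting times:
  Job 1: wait = 0
  Job 2: wait = 5
  Job 3: wait = 9
  Job 4: wait = 15
  Job 5: wait = 21
Sum of waiting times = 50
Average waiting time = 50/5 = 10.0

10.0


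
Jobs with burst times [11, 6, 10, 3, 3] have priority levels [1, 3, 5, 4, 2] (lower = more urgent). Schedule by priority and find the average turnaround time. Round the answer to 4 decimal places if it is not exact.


Sort by priority (ascending = highest first):
Order: [(1, 11), (2, 3), (3, 6), (4, 3), (5, 10)]
Completion times:
  Priority 1, burst=11, C=11
  Priority 2, burst=3, C=14
  Priority 3, burst=6, C=20
  Priority 4, burst=3, C=23
  Priority 5, burst=10, C=33
Average turnaround = 101/5 = 20.2

20.2


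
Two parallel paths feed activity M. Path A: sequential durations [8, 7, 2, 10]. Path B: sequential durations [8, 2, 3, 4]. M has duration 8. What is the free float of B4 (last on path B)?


ES(B4) = sum of predecessors on chain B = 13
EF(B4) = ES + duration = 13 + 4 = 17
Successor of B4 is M. ES(M) = max(sum(A), sum(B)) = max(27, 17) = 27
Free float = ES(successor) - EF(current) = 27 - 17 = 10

10


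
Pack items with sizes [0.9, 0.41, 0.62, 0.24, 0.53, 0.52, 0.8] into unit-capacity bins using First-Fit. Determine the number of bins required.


Place items sequentially using First-Fit:
  Item 0.9 -> new Bin 1
  Item 0.41 -> new Bin 2
  Item 0.62 -> new Bin 3
  Item 0.24 -> Bin 2 (now 0.65)
  Item 0.53 -> new Bin 4
  Item 0.52 -> new Bin 5
  Item 0.8 -> new Bin 6
Total bins used = 6

6


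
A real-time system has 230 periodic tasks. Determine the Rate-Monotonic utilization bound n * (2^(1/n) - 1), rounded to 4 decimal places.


Compute 2^(1/230) = 1.0030182291
Subtract 1: 1.0030182291 - 1 = 0.0030182291
Multiply by n: 230 * 0.0030182291 = 0.6941926930
Round to 4 dp: 0.6942

0.6942


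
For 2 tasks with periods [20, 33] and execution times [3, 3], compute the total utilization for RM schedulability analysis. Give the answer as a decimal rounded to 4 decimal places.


Compute individual utilizations (exact fractions):
  Task 1: C/T = 3/20 (approx. 0.15)
  Task 2: C/T = 3/33 = 1/11 (approx. 0.0909)
Total utilization U = 3/20 + 1/11 = 53/220
Rounded to 4 decimal places: U = 0.2409
RM (Liu & Layland) bound for 2 tasks = 0.828427; compare with U = 53/220 (approx. 0.240909)
U <= bound, so schedulable by RM sufficient condition.

0.2409


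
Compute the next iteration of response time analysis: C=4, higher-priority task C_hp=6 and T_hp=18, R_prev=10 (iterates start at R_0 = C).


R_next = C + ceil(R_prev / T_hp) * C_hp
ceil(10 / 18) = ceil(0.5556) = 1
Interference = 1 * 6 = 6
R_next = 4 + 6 = 10
R_next = R_prev, so the iteration has converged (response time = 10).

10


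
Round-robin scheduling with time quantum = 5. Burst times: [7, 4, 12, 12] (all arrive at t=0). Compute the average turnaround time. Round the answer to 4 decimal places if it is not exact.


Time quantum = 5
Execution trace:
  J1 runs 5 units, time = 5
  J2 runs 4 units, time = 9
  J3 runs 5 units, time = 14
  J4 runs 5 units, time = 19
  J1 runs 2 units, time = 21
  J3 runs 5 units, time = 26
  J4 runs 5 units, time = 31
  J3 runs 2 units, time = 33
  J4 runs 2 units, time = 35
Finish times: [21, 9, 33, 35]
Average turnaround = 98/4 = 24.5

24.5


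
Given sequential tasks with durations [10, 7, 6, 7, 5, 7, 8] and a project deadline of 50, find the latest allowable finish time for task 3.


LF(activity 3) = deadline - sum of successor durations
Successors: activities 4 through 7 with durations [7, 5, 7, 8]
Sum of successor durations = 27
LF = 50 - 27 = 23

23


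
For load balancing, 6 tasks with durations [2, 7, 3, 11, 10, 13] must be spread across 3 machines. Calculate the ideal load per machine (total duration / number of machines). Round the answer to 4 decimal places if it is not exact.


Total processing time = 2 + 7 + 3 + 11 + 10 + 13 = 46
Number of machines = 3
Ideal balanced load = 46 / 3 = 15.3333

15.3333


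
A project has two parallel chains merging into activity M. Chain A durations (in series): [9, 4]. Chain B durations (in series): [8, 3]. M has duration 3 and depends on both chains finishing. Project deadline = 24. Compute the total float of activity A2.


Forward pass: ES(A2) = sum of predecessors on chain A = 9
EF = ES + duration = 9 + 4 = 13
Backward pass: LF(M) = deadline = 24; LS(M) = 24 - 3 = 21
LF(A2) = LS(M) - sum(successors on chain A) = 21 - 0 = 21
LS = LF - duration = 21 - 4 = 17
Total float = LS - ES = 17 - 9 = 8

8


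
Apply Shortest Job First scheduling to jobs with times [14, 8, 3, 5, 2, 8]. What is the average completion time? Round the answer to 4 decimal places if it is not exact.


SJF order (ascending): [2, 3, 5, 8, 8, 14]
Completion times:
  Job 1: burst=2, C=2
  Job 2: burst=3, C=5
  Job 3: burst=5, C=10
  Job 4: burst=8, C=18
  Job 5: burst=8, C=26
  Job 6: burst=14, C=40
Average completion = 101/6 = 16.8333

16.8333


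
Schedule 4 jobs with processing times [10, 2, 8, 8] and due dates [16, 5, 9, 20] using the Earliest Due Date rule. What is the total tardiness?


Sort by due date (EDD order): [(2, 5), (8, 9), (10, 16), (8, 20)]
Compute completion times and tardiness:
  Job 1: p=2, d=5, C=2, tardiness=max(0,2-5)=0
  Job 2: p=8, d=9, C=10, tardiness=max(0,10-9)=1
  Job 3: p=10, d=16, C=20, tardiness=max(0,20-16)=4
  Job 4: p=8, d=20, C=28, tardiness=max(0,28-20)=8
Total tardiness = 13

13


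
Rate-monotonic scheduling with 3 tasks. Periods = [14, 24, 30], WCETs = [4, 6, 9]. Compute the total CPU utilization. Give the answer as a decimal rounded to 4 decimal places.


Compute individual utilizations (exact fractions):
  Task 1: C/T = 4/14 = 2/7 (approx. 0.2857)
  Task 2: C/T = 6/24 = 1/4 (approx. 0.25)
  Task 3: C/T = 9/30 = 3/10 (approx. 0.3)
Total utilization U = 2/7 + 1/4 + 3/10 = 117/140
Rounded to 4 decimal places: U = 0.8357
RM (Liu & Layland) bound for 3 tasks = 0.779763; compare with U = 117/140 (approx. 0.835714)
bound < U <= 1, so the RM sufficient condition is not met (inconclusive; an exact test such as response-time analysis is needed).

0.8357


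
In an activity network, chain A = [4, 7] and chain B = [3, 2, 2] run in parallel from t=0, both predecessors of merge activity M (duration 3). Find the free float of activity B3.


ES(B3) = sum of predecessors on chain B = 5
EF(B3) = ES + duration = 5 + 2 = 7
Successor of B3 is M. ES(M) = max(sum(A), sum(B)) = max(11, 7) = 11
Free float = ES(successor) - EF(current) = 11 - 7 = 4

4


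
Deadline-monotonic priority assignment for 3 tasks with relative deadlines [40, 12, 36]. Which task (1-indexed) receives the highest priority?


Sort tasks by relative deadline (ascending):
  Task 2: deadline = 12
  Task 3: deadline = 36
  Task 1: deadline = 40
Priority order (highest first): [2, 3, 1]
Highest priority task = 2

2


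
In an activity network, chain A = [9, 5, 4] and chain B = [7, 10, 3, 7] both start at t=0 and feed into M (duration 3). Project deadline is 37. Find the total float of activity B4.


Forward pass: ES(B4) = sum of predecessors on chain B = 20
EF = ES + duration = 20 + 7 = 27
Backward pass: LF(M) = deadline = 37; LS(M) = 37 - 3 = 34
LF(B4) = LS(M) - sum(successors on chain B) = 34 - 0 = 34
LS = LF - duration = 34 - 7 = 27
Total float = LS - ES = 27 - 20 = 7

7


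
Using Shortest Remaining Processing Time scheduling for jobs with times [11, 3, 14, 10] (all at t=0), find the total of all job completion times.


Since all jobs arrive at t=0, SRPT equals SPT ordering.
SPT order: [3, 10, 11, 14]
Completion times:
  Job 1: p=3, C=3
  Job 2: p=10, C=13
  Job 3: p=11, C=24
  Job 4: p=14, C=38
Total completion time = 3 + 13 + 24 + 38 = 78

78


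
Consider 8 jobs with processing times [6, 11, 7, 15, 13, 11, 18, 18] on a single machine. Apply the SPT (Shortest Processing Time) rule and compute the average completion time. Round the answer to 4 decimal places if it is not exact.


Sort jobs by processing time (SPT order): [6, 7, 11, 11, 13, 15, 18, 18]
Compute completion times sequentially:
  Job 1: processing = 6, completes at 6
  Job 2: processing = 7, completes at 13
  Job 3: processing = 11, completes at 24
  Job 4: processing = 11, completes at 35
  Job 5: processing = 13, completes at 48
  Job 6: processing = 15, completes at 63
  Job 7: processing = 18, completes at 81
  Job 8: processing = 18, completes at 99
Sum of completion times = 369
Average completion time = 369/8 = 46.125

46.125


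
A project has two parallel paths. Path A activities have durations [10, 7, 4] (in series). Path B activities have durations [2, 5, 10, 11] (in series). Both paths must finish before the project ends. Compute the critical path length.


Path A total = 10 + 7 + 4 = 21
Path B total = 2 + 5 + 10 + 11 = 28
Critical path = longest path = max(21, 28) = 28

28
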